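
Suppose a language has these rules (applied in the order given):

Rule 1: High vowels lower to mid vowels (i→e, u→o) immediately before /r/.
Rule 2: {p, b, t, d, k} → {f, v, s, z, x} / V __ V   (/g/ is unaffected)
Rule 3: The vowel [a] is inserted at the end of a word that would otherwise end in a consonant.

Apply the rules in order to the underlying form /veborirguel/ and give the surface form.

vevorerguela

Rule 1 (pre-rhotic lowering): /i/ is a high vowel immediately before /r/, so it lowers to [e]. /veborirguel/ → veborerguel.
Rule 2 (intervocalic spirantization): /b/ is a stop between vowels /e/ and /o/, so it spirantizes to the fricative [v]. /veborerguel/ → vevorerguel.
Rule 3 (final a-epenthesis): the form ends in the consonant /l/, so [a] is inserted word-finally. /vevorerguel/ → vevorerguela.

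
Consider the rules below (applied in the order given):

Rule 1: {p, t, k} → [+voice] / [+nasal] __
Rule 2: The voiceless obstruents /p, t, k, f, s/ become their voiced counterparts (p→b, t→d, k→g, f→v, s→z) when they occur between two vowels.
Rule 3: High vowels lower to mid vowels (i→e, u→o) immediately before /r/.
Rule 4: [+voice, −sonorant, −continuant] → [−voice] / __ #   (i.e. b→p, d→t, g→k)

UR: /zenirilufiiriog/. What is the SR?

Rule 1 (post-nasal voicing): no segment meets the environment; /zenirilufiiriog/ is unchanged.
Rule 2 (intervocalic voicing): /f/ is a voiceless obstruent between vowels /u/ and /i/, so it voices to [v]. /zenirilufiiriog/ → zeniriluviiriog.
Rule 3 (pre-rhotic lowering): /i/ is a high vowel immediately before /r/, so it lowers to [e]. /i/ is a high vowel immediately before /r/, so it lowers to [e]. /zeniriluviiriog/ → zeneriluvieriog.
Rule 4 (final devoicing): /g/ is a voiced stop in word-final position, so it devoices to [k]. /zeneriluvieriog/ → zeneriluvieriok.

zeneriluvieriok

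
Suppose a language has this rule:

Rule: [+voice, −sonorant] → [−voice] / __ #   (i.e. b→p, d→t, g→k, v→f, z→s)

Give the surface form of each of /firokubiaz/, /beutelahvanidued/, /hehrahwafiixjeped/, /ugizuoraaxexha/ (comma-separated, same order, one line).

firokubias, beutelahvaniduet, hehrahwafiixjepet, ugizuoraaxexha

/firokubiaz/: /z/ is a voiced obstruent in word-final position, so it devoices to [s]. → [firokubias].
/beutelahvanidued/: /d/ is a voiced obstruent in word-final position, so it devoices to [t]. → [beutelahvaniduet].
/hehrahwafiixjeped/: /d/ is a voiced obstruent in word-final position, so it devoices to [t]. → [hehrahwafiixjepet].
/ugizuoraaxexha/: the rule's environment is not met; surfaces unchanged as [ugizuoraaxexha].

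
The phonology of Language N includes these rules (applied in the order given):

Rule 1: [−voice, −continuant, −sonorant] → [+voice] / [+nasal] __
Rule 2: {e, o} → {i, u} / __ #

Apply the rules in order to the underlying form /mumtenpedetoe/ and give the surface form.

Rule 1 (post-nasal voicing): /t/ is a voiceless stop immediately after the nasal /m/, so it voices to [d]. /p/ is a voiceless stop immediately after the nasal /n/, so it voices to [b]. /mumtenpedetoe/ → mumdenbedetoe.
Rule 2 (final vowel raising): /e/ is a mid vowel in word-final position, so it raises to [i]. /mumdenbedetoe/ → mumdenbedetoi.

mumdenbedetoi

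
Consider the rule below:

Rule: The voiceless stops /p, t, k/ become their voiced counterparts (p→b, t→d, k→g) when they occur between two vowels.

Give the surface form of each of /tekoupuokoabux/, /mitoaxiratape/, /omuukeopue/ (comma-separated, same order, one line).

/tekoupuokoabux/: /k/ is a voiceless stop between vowels /e/ and /o/, so it voices to [g]. /p/ is a voiceless stop between vowels /u/ and /u/, so it voices to [b]. /k/ is a voiceless stop between vowels /o/ and /o/, so it voices to [g]. → [tegoubuogoabux].
/mitoaxiratape/: /t/ is a voiceless stop between vowels /i/ and /o/, so it voices to [d]. /t/ is a voiceless stop between vowels /a/ and /a/, so it voices to [d]. /p/ is a voiceless stop between vowels /a/ and /e/, so it voices to [b]. → [midoaxiradabe].
/omuukeopue/: /k/ is a voiceless stop between vowels /u/ and /e/, so it voices to [g]. /p/ is a voiceless stop between vowels /o/ and /u/, so it voices to [b]. → [omuugeobue].

tegoubuogoabux, midoaxiradabe, omuugeobue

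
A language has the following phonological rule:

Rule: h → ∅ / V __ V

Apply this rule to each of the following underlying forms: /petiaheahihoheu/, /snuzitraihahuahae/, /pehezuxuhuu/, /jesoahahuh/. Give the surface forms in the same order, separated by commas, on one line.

/petiaheahihoheu/: /h/ occurs between vowels /a/ and /e/, so it deletes. /h/ occurs between vowels /a/ and /i/, so it deletes. /h/ occurs between vowels /i/ and /o/, so it deletes. /h/ occurs between vowels /o/ and /e/, so it deletes. → [petiaeaioeu].
/snuzitraihahuahae/: /h/ occurs between vowels /i/ and /a/, so it deletes. /h/ occurs between vowels /a/ and /u/, so it deletes. /h/ occurs between vowels /a/ and /a/, so it deletes. → [snuzitraiauaae].
/pehezuxuhuu/: /h/ occurs between vowels /e/ and /e/, so it deletes. /h/ occurs between vowels /u/ and /u/, so it deletes. → [peezuxuuu].
/jesoahahuh/: /h/ occurs between vowels /a/ and /a/, so it deletes. /h/ occurs between vowels /a/ and /u/, so it deletes. → [jesoaauh].

petiaeaioeu, snuzitraiauaae, peezuxuuu, jesoaauh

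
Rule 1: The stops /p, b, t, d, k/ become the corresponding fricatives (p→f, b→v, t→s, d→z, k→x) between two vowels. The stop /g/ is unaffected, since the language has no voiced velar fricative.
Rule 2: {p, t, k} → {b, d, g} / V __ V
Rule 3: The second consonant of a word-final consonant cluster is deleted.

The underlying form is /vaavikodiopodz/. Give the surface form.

vaavixoziofod

Rule 1 (intervocalic spirantization): /k/ is a stop between vowels /i/ and /o/, so it spirantizes to the fricative [x]. /d/ is a stop between vowels /o/ and /i/, so it spirantizes to the fricative [z]. /p/ is a stop between vowels /o/ and /o/, so it spirantizes to the fricative [f]. /vaavikodiopodz/ → vaavixoziofodz.
Rule 2 (intervocalic voicing): no segment meets the environment; /vaavixoziofodz/ is unchanged.
Rule 3 (final cluster simplification): /z/ is the second consonant of a word-final cluster /dz/, so it deletes. /vaavixoziofodz/ → vaavixoziofod.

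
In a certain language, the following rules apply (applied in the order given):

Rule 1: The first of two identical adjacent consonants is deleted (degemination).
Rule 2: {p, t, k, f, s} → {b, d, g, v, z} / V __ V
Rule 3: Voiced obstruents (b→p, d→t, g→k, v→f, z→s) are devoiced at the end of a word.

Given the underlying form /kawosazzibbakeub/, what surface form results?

Rule 1 (degemination): /zz/ is a geminate; the first /z/ deletes. /bb/ is a geminate; the first /b/ deletes. /kawosazzibbakeub/ → kawosazibakeub.
Rule 2 (intervocalic voicing): /s/ is a voiceless obstruent between vowels /o/ and /a/, so it voices to [z]. /k/ is a voiceless obstruent between vowels /a/ and /e/, so it voices to [g]. /kawosazibakeub/ → kawozazibageub.
Rule 3 (final devoicing): /b/ is a voiced obstruent in word-final position, so it devoices to [p]. /kawozazibageub/ → kawozazibageup.

kawozazibageup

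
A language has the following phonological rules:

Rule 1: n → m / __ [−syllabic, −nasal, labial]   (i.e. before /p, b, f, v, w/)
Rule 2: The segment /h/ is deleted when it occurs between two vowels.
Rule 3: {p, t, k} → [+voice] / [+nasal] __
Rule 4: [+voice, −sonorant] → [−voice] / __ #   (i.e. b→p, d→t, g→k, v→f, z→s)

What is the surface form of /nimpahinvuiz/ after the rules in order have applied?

nimbaimvuis

Rule 1 (nasal place assimilation): /n/ precedes the labial consonant /v/, so it assimilates in place to [m]. /nimpahinvuiz/ → nimpahimvuiz.
Rule 2 (intervocalic h-deletion): /h/ occurs between vowels /a/ and /i/, so it deletes. /nimpahimvuiz/ → nimpaimvuiz.
Rule 3 (post-nasal voicing): /p/ is a voiceless stop immediately after the nasal /m/, so it voices to [b]. /nimpaimvuiz/ → nimbaimvuiz.
Rule 4 (final devoicing): /z/ is a voiced obstruent in word-final position, so it devoices to [s]. /nimbaimvuiz/ → nimbaimvuis.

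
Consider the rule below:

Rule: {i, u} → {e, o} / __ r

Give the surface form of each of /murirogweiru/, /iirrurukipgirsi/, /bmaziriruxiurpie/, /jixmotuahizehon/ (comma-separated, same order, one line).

/murirogweiru/: /u/ is a high vowel immediately before /r/, so it lowers to [o]. /i/ is a high vowel immediately before /r/, so it lowers to [e]. /i/ is a high vowel immediately before /r/, so it lowers to [e]. → [morerogweeru].
/iirrurukipgirsi/: /i/ is a high vowel immediately before /r/, so it lowers to [e]. /u/ is a high vowel immediately before /r/, so it lowers to [o]. /i/ is a high vowel immediately before /r/, so it lowers to [e]. → [ierrorukipgersi].
/bmaziriruxiurpie/: /i/ is a high vowel immediately before /r/, so it lowers to [e]. /i/ is a high vowel immediately before /r/, so it lowers to [e]. /u/ is a high vowel immediately before /r/, so it lowers to [o]. → [bmazereruxiorpie].
/jixmotuahizehon/: the rule's environment is not met; surfaces unchanged as [jixmotuahizehon].

morerogweeru, ierrorukipgersi, bmazereruxiorpie, jixmotuahizehon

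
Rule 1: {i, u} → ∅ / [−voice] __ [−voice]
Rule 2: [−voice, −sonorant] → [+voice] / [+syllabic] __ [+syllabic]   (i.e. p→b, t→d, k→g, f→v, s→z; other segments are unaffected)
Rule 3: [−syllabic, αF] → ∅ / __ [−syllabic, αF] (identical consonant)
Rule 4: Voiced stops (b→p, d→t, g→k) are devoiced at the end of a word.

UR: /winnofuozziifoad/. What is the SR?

winovuoziivoat

Rule 1 (high vowel syncope): no segment meets the environment; /winnofuozziifoad/ is unchanged.
Rule 2 (intervocalic voicing): /f/ is a voiceless obstruent between vowels /o/ and /u/, so it voices to [v]. /f/ is a voiceless obstruent between vowels /i/ and /o/, so it voices to [v]. /winnofuozziifoad/ → winnovuozziivoad.
Rule 3 (degemination): /nn/ is a geminate; the first /n/ deletes. /zz/ is a geminate; the first /z/ deletes. /winnovuozziivoad/ → winovuoziivoad.
Rule 4 (final devoicing): /d/ is a voiced stop in word-final position, so it devoices to [t]. /winovuoziivoad/ → winovuoziivoat.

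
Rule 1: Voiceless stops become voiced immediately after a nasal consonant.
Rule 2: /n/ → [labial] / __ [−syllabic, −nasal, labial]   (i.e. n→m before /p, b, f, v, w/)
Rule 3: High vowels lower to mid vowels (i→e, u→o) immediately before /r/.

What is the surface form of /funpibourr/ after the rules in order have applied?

Rule 1 (post-nasal voicing): /p/ is a voiceless stop immediately after the nasal /n/, so it voices to [b]. /funpibourr/ → funbibourr.
Rule 2 (nasal place assimilation): /n/ precedes the labial consonant /b/, so it assimilates in place to [m]. /funbibourr/ → fumbibourr.
Rule 3 (pre-rhotic lowering): /u/ is a high vowel immediately before /r/, so it lowers to [o]. /fumbibourr/ → fumbiboorr.

fumbiboorr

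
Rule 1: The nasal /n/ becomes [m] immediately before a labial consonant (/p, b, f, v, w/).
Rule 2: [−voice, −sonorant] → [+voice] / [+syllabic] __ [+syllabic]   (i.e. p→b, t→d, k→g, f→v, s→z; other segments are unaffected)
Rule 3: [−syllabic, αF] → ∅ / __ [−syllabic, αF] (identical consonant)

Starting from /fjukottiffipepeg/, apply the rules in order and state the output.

fjugotifibebeg

Rule 1 (nasal place assimilation): no segment meets the environment; /fjukottiffipepeg/ is unchanged.
Rule 2 (intervocalic voicing): /k/ is a voiceless obstruent between vowels /u/ and /o/, so it voices to [g]. /p/ is a voiceless obstruent between vowels /i/ and /e/, so it voices to [b]. /p/ is a voiceless obstruent between vowels /e/ and /e/, so it voices to [b]. /fjukottiffipepeg/ → fjugottiffibebeg.
Rule 3 (degemination): /tt/ is a geminate; the first /t/ deletes. /ff/ is a geminate; the first /f/ deletes. /fjugottiffibebeg/ → fjugotifibebeg.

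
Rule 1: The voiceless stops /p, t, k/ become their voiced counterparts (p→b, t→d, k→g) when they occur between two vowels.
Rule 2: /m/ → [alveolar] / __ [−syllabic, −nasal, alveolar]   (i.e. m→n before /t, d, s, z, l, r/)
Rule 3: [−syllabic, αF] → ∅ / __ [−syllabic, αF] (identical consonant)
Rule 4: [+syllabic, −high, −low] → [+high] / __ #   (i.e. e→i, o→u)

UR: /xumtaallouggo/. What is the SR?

xuntaalougu

Rule 1 (intervocalic voicing): no segment meets the environment; /xumtaallouggo/ is unchanged.
Rule 2 (nasal place assimilation): /m/ precedes the alveolar consonant /t/, so it assimilates in place to [n]. /xumtaallouggo/ → xuntaallouggo.
Rule 3 (degemination): /ll/ is a geminate; the first /l/ deletes. /gg/ is a geminate; the first /g/ deletes. /xuntaallouggo/ → xuntaalougo.
Rule 4 (final vowel raising): /o/ is a mid vowel in word-final position, so it raises to [u]. /xuntaalougo/ → xuntaalougu.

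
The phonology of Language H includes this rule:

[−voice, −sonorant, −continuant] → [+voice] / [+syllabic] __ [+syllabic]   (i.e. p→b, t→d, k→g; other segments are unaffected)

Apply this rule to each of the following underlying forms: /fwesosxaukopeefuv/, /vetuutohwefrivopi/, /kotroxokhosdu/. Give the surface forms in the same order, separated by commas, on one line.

fwesosxaugobeefuv, veduudohwefrivobi, kotroxokhosdu

/fwesosxaukopeefuv/: /k/ is a voiceless stop between vowels /u/ and /o/, so it voices to [g]. /p/ is a voiceless stop between vowels /o/ and /e/, so it voices to [b]. → [fwesosxaugobeefuv].
/vetuutohwefrivopi/: /t/ is a voiceless stop between vowels /e/ and /u/, so it voices to [d]. /t/ is a voiceless stop between vowels /u/ and /o/, so it voices to [d]. /p/ is a voiceless stop between vowels /o/ and /i/, so it voices to [b]. → [veduudohwefrivobi].
/kotroxokhosdu/: the rule's environment is not met; surfaces unchanged as [kotroxokhosdu].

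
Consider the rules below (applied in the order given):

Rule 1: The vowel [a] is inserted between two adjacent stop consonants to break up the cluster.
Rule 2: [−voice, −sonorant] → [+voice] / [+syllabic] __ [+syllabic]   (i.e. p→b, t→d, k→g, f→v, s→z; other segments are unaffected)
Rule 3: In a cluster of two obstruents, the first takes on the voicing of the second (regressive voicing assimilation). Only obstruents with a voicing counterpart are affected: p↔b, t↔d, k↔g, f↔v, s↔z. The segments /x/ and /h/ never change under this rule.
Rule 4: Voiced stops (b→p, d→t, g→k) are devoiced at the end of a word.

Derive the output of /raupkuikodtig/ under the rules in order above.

raubaguigodadik

Rule 1 (stop-cluster a-epenthesis): /p/ and /k/ form a stop–stop cluster, so [a] is inserted between them. /d/ and /t/ form a stop–stop cluster, so [a] is inserted between them. /raupkuikodtig/ → raupakuikodatig.
Rule 2 (intervocalic voicing): /p/ is a voiceless obstruent between vowels /u/ and /a/, so it voices to [b]. /k/ is a voiceless obstruent between vowels /a/ and /u/, so it voices to [g]. /k/ is a voiceless obstruent between vowels /i/ and /o/, so it voices to [g]. /t/ is a voiceless obstruent between vowels /a/ and /i/, so it voices to [d]. /raupakuikodatig/ → raubaguigodadig.
Rule 3 (regressive voicing assimilation): no segment meets the environment; /raubaguigodadig/ is unchanged.
Rule 4 (final devoicing): /g/ is a voiced stop in word-final position, so it devoices to [k]. /raubaguigodadig/ → raubaguigodadik.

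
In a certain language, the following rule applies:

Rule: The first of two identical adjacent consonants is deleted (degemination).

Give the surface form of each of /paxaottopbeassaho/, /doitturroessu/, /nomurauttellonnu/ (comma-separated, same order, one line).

/paxaottopbeassaho/: /tt/ is a geminate; the first /t/ deletes. /ss/ is a geminate; the first /s/ deletes. → [paxaotopbeasaho].
/doitturroessu/: /tt/ is a geminate; the first /t/ deletes. /rr/ is a geminate; the first /r/ deletes. /ss/ is a geminate; the first /s/ deletes. → [doituroesu].
/nomurauttellonnu/: /tt/ is a geminate; the first /t/ deletes. /ll/ is a geminate; the first /l/ deletes. /nn/ is a geminate; the first /n/ deletes. → [nomurautelonu].

paxaotopbeasaho, doituroesu, nomurautelonu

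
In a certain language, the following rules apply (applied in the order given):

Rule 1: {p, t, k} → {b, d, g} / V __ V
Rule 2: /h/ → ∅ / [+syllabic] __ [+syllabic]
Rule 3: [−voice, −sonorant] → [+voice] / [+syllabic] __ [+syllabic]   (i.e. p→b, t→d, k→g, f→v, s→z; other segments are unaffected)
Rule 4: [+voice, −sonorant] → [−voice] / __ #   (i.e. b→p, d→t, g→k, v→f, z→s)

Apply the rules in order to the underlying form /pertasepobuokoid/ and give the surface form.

pertazebobuogoit

Rule 1 (intervocalic voicing): /p/ is a voiceless stop between vowels /e/ and /o/, so it voices to [b]. /k/ is a voiceless stop between vowels /o/ and /o/, so it voices to [g]. /pertasepobuokoid/ → pertasebobuogoid.
Rule 2 (intervocalic h-deletion): no segment meets the environment; /pertasebobuogoid/ is unchanged.
Rule 3 (intervocalic voicing): /s/ is a voiceless obstruent between vowels /a/ and /e/, so it voices to [z]. /pertasebobuogoid/ → pertazebobuogoid.
Rule 4 (final devoicing): /d/ is a voiced obstruent in word-final position, so it devoices to [t]. /pertazebobuogoid/ → pertazebobuogoit.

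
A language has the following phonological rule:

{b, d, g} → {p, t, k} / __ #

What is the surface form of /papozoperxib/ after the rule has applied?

/b/ is a voiced stop in word-final position, so it devoices to [p].
Surface form: [papozoperxip].

papozoperxip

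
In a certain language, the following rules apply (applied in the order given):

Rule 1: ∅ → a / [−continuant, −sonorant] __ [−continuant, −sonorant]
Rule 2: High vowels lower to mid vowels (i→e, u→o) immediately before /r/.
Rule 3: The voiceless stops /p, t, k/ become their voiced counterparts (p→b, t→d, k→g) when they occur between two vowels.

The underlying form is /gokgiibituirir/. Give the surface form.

gogagiibiduerer

Rule 1 (stop-cluster a-epenthesis): /k/ and /g/ form a stop–stop cluster, so [a] is inserted between them. /gokgiibituirir/ → gokagiibituirir.
Rule 2 (pre-rhotic lowering): /i/ is a high vowel immediately before /r/, so it lowers to [e]. /i/ is a high vowel immediately before /r/, so it lowers to [e]. /gokagiibituirir/ → gokagiibituerer.
Rule 3 (intervocalic voicing): /k/ is a voiceless stop between vowels /o/ and /a/, so it voices to [g]. /t/ is a voiceless stop between vowels /i/ and /u/, so it voices to [d]. /gokagiibituerer/ → gogagiibiduerer.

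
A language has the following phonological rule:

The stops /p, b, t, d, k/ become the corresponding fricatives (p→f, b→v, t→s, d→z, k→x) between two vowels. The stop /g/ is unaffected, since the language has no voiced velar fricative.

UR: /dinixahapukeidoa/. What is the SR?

dinixahafuxeizoa

Scanning /dinixahapukeidoa/: /d/ at position 1 is not in the conditioning environment; /p/ is a stop between vowels /a/ and /u/, so it spirantizes to the fricative [f]; /k/ is a stop between vowels /u/ and /e/, so it spirantizes to the fricative [x]; /d/ is a stop between vowels /i/ and /o/, so it spirantizes to the fricative [z].
Result: [dinixahafuxeizoa].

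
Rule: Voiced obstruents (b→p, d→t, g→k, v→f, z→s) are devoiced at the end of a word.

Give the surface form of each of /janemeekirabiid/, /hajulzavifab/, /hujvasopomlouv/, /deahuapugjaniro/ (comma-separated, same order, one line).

/janemeekirabiid/: /d/ is a voiced obstruent in word-final position, so it devoices to [t]. → [janemeekirabiit].
/hajulzavifab/: /b/ is a voiced obstruent in word-final position, so it devoices to [p]. → [hajulzavifap].
/hujvasopomlouv/: /v/ is a voiced obstruent in word-final position, so it devoices to [f]. → [hujvasopomlouf].
/deahuapugjaniro/: the rule's environment is not met; surfaces unchanged as [deahuapugjaniro].

janemeekirabiit, hajulzavifap, hujvasopomlouf, deahuapugjaniro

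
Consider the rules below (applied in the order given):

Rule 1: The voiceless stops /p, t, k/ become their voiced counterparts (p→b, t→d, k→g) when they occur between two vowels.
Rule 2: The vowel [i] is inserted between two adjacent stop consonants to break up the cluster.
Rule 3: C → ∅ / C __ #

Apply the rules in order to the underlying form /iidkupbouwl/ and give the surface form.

Rule 1 (intervocalic voicing): no segment meets the environment; /iidkupbouwl/ is unchanged.
Rule 2 (stop-cluster i-epenthesis): /d/ and /k/ form a stop–stop cluster, so [i] is inserted between them. /p/ and /b/ form a stop–stop cluster, so [i] is inserted between them. /iidkupbouwl/ → iidikupibouwl.
Rule 3 (final cluster simplification): /l/ is the second consonant of a word-final cluster /wl/, so it deletes. /iidikupibouwl/ → iidikupibouw.

iidikupibouw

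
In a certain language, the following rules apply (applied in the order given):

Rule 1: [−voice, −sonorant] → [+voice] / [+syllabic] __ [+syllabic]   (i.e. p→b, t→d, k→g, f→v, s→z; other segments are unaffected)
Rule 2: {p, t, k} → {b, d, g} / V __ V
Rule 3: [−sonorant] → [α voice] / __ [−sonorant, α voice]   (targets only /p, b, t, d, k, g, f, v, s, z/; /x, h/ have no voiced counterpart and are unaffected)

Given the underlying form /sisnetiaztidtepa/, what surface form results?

Rule 1 (intervocalic voicing): /t/ is a voiceless obstruent between vowels /e/ and /i/, so it voices to [d]. /p/ is a voiceless obstruent between vowels /e/ and /a/, so it voices to [b]. /sisnetiaztidtepa/ → sisnediaztidteba.
Rule 2 (intervocalic voicing): no segment meets the environment; /sisnediaztidteba/ is unchanged.
Rule 3 (regressive voicing assimilation): /z/ precedes the voiceless obstruent /t/, so it devoices to [s] by assimilation. /d/ precedes the voiceless obstruent /t/, so it devoices to [t] by assimilation. /sisnediaztidteba/ → sisnediastitteba.

sisnediastitteba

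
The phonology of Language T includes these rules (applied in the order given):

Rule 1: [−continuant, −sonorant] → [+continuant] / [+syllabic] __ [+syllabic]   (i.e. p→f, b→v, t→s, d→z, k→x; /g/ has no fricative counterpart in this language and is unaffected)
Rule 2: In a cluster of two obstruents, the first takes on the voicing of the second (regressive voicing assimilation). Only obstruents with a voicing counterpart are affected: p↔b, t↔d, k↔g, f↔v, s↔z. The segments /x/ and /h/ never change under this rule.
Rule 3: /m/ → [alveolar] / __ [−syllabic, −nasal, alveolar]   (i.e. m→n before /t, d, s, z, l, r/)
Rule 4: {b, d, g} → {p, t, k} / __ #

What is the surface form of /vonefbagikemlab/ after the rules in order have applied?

Rule 1 (intervocalic spirantization): /k/ is a stop between vowels /i/ and /e/, so it spirantizes to the fricative [x]. /vonefbagikemlab/ → vonefbagixemlab.
Rule 2 (regressive voicing assimilation): /f/ precedes the voiced obstruent /b/, so it voices to [v] by assimilation. /vonefbagixemlab/ → vonevbagixemlab.
Rule 3 (nasal place assimilation): /m/ precedes the alveolar consonant /l/, so it assimilates in place to [n]. /vonevbagixemlab/ → vonevbagixenlab.
Rule 4 (final devoicing): /b/ is a voiced stop in word-final position, so it devoices to [p]. /vonevbagixenlab/ → vonevbagixenlap.

vonevbagixenlap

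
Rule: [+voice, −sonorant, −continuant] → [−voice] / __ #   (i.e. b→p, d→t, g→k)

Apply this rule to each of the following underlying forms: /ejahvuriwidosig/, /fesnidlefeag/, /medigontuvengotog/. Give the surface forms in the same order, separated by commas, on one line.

/ejahvuriwidosig/: /g/ is a voiced stop in word-final position, so it devoices to [k]. → [ejahvuriwidosik].
/fesnidlefeag/: /g/ is a voiced stop in word-final position, so it devoices to [k]. → [fesnidlefeak].
/medigontuvengotog/: /g/ is a voiced stop in word-final position, so it devoices to [k]. → [medigontuvengotok].

ejahvuriwidosik, fesnidlefeak, medigontuvengotok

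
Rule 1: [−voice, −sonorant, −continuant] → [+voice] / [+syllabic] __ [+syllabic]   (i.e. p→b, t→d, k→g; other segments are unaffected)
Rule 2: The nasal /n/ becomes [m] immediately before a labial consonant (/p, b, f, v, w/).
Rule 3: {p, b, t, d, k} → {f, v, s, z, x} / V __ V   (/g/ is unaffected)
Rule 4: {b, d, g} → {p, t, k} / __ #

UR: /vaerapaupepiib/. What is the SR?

vaeravauveviip

Rule 1 (intervocalic voicing): /p/ is a voiceless stop between vowels /a/ and /a/, so it voices to [b]. /p/ is a voiceless stop between vowels /u/ and /e/, so it voices to [b]. /p/ is a voiceless stop between vowels /e/ and /i/, so it voices to [b]. /vaerapaupepiib/ → vaerabaubebiib.
Rule 2 (nasal place assimilation): no segment meets the environment; /vaerabaubebiib/ is unchanged.
Rule 3 (intervocalic spirantization): /b/ is a stop between vowels /a/ and /a/, so it spirantizes to the fricative [v]. /b/ is a stop between vowels /u/ and /e/, so it spirantizes to the fricative [v]. /b/ is a stop between vowels /e/ and /i/, so it spirantizes to the fricative [v]. /vaerabaubebiib/ → vaeravauveviib.
Rule 4 (final devoicing): /b/ is a voiced stop in word-final position, so it devoices to [p]. /vaeravauveviib/ → vaeravauveviip.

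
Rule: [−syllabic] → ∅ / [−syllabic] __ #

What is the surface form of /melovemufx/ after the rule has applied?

melovemuf

/x/ is the second consonant of a word-final cluster /fx/, so it deletes.
Surface form: [melovemuf].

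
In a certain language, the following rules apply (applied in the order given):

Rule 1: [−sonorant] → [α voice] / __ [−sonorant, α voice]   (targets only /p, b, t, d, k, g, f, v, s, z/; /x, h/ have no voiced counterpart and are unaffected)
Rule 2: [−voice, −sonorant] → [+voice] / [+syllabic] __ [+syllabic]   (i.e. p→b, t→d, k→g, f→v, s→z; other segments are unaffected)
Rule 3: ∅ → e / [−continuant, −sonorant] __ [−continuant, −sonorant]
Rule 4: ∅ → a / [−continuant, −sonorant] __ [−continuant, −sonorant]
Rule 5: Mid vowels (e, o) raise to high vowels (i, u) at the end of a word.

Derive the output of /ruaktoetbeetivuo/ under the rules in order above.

ruaketoedebeedivuu

Rule 1 (regressive voicing assimilation): /t/ precedes the voiced obstruent /b/, so it voices to [d] by assimilation. /ruaktoetbeetivuo/ → ruaktoedbeetivuo.
Rule 2 (intervocalic voicing): /t/ is a voiceless obstruent between vowels /e/ and /i/, so it voices to [d]. /ruaktoedbeetivuo/ → ruaktoedbeedivuo.
Rule 3 (stop-cluster e-epenthesis): /k/ and /t/ form a stop–stop cluster, so [e] is inserted between them. /d/ and /b/ form a stop–stop cluster, so [e] is inserted between them. /ruaktoedbeedivuo/ → ruaketoedebeedivuo.
Rule 4 (stop-cluster a-epenthesis): no segment meets the environment; /ruaketoedebeedivuo/ is unchanged.
Rule 5 (final vowel raising): /o/ is a mid vowel in word-final position, so it raises to [u]. /ruaketoedebeedivuo/ → ruaketoedebeedivuu.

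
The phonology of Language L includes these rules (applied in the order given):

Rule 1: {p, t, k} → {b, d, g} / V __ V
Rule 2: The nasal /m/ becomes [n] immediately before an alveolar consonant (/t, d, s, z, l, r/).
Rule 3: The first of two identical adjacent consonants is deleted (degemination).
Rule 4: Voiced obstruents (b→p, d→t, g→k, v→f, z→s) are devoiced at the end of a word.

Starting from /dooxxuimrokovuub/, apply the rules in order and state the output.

dooxuinrogovuup

Rule 1 (intervocalic voicing): /k/ is a voiceless stop between vowels /o/ and /o/, so it voices to [g]. /dooxxuimrokovuub/ → dooxxuimrogovuub.
Rule 2 (nasal place assimilation): /m/ precedes the alveolar consonant /r/, so it assimilates in place to [n]. /dooxxuimrogovuub/ → dooxxuinrogovuub.
Rule 3 (degemination): /xx/ is a geminate; the first /x/ deletes. /dooxxuinrogovuub/ → dooxuinrogovuub.
Rule 4 (final devoicing): /b/ is a voiced obstruent in word-final position, so it devoices to [p]. /dooxuinrogovuub/ → dooxuinrogovuup.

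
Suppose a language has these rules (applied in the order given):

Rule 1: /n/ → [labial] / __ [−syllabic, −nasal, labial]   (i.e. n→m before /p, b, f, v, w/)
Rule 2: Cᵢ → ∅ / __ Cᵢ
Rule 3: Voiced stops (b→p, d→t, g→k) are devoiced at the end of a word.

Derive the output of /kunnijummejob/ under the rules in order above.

kunijumejop

Rule 1 (nasal place assimilation): no segment meets the environment; /kunnijummejob/ is unchanged.
Rule 2 (degemination): /nn/ is a geminate; the first /n/ deletes. /mm/ is a geminate; the first /m/ deletes. /kunnijummejob/ → kunijumejob.
Rule 3 (final devoicing): /b/ is a voiced stop in word-final position, so it devoices to [p]. /kunijumejob/ → kunijumejop.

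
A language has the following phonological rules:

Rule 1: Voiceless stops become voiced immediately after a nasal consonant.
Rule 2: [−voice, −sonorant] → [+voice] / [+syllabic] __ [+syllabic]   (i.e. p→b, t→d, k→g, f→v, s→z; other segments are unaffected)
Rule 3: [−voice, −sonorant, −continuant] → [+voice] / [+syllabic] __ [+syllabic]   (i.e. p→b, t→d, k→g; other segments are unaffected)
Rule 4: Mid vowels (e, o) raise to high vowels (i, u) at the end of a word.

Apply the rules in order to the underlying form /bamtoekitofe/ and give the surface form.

bamdoegidovi

Rule 1 (post-nasal voicing): /t/ is a voiceless stop immediately after the nasal /m/, so it voices to [d]. /bamtoekitofe/ → bamdoekitofe.
Rule 2 (intervocalic voicing): /k/ is a voiceless obstruent between vowels /e/ and /i/, so it voices to [g]. /t/ is a voiceless obstruent between vowels /i/ and /o/, so it voices to [d]. /f/ is a voiceless obstruent between vowels /o/ and /e/, so it voices to [v]. /bamdoekitofe/ → bamdoegidove.
Rule 3 (intervocalic voicing): no segment meets the environment; /bamdoegidove/ is unchanged.
Rule 4 (final vowel raising): /e/ is a mid vowel in word-final position, so it raises to [i]. /bamdoegidove/ → bamdoegidovi.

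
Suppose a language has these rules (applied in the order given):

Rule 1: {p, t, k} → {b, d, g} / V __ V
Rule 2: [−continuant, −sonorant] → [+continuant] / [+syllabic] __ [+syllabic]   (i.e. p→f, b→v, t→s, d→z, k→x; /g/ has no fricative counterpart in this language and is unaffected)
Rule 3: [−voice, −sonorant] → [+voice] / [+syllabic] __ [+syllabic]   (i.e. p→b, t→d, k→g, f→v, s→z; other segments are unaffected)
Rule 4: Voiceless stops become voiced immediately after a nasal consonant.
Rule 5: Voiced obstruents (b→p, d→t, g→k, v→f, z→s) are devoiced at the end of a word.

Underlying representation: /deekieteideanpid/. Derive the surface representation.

Rule 1 (intervocalic voicing): /k/ is a voiceless stop between vowels /e/ and /i/, so it voices to [g]. /t/ is a voiceless stop between vowels /e/ and /e/, so it voices to [d]. /deekieteideanpid/ → deegiedeideanpid.
Rule 2 (intervocalic spirantization): /d/ is a stop between vowels /e/ and /e/, so it spirantizes to the fricative [z]. /d/ is a stop between vowels /i/ and /e/, so it spirantizes to the fricative [z]. /deegiedeideanpid/ → deegiezeizeanpid.
Rule 3 (intervocalic voicing): no segment meets the environment; /deegiezeizeanpid/ is unchanged.
Rule 4 (post-nasal voicing): /p/ is a voiceless stop immediately after the nasal /n/, so it voices to [b]. /deegiezeizeanpid/ → deegiezeizeanbid.
Rule 5 (final devoicing): /d/ is a voiced obstruent in word-final position, so it devoices to [t]. /deegiezeizeanbid/ → deegiezeizeanbit.

deegiezeizeanbit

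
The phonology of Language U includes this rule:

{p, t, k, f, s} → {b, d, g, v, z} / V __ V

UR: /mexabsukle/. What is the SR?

mexabsukle

No segment of /mexabsukle/ meets the structural description of the rule, so the form surfaces unchanged.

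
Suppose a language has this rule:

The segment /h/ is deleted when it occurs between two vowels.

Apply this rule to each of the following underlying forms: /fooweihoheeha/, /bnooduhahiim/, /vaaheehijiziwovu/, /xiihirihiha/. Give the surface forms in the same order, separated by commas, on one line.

fooweioeea, bnooduaiim, vaaeeijiziwovu, xiiiriia

/fooweihoheeha/: /h/ occurs between vowels /i/ and /o/, so it deletes. /h/ occurs between vowels /o/ and /e/, so it deletes. /h/ occurs between vowels /e/ and /a/, so it deletes. → [fooweioeea].
/bnooduhahiim/: /h/ occurs between vowels /u/ and /a/, so it deletes. /h/ occurs between vowels /a/ and /i/, so it deletes. → [bnooduaiim].
/vaaheehijiziwovu/: /h/ occurs between vowels /a/ and /e/, so it deletes. /h/ occurs between vowels /e/ and /i/, so it deletes. → [vaaeeijiziwovu].
/xiihirihiha/: /h/ occurs between vowels /i/ and /i/, so it deletes. /h/ occurs between vowels /i/ and /i/, so it deletes. /h/ occurs between vowels /i/ and /a/, so it deletes. → [xiiiriia].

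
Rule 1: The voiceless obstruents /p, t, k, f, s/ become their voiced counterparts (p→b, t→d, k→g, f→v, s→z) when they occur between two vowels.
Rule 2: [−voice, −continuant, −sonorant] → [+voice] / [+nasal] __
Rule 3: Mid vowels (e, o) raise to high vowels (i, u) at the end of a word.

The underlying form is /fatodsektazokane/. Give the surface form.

fadodsektazogani

Rule 1 (intervocalic voicing): /t/ is a voiceless obstruent between vowels /a/ and /o/, so it voices to [d]. /k/ is a voiceless obstruent between vowels /o/ and /a/, so it voices to [g]. /fatodsektazokane/ → fadodsektazogane.
Rule 2 (post-nasal voicing): no segment meets the environment; /fadodsektazogane/ is unchanged.
Rule 3 (final vowel raising): /e/ is a mid vowel in word-final position, so it raises to [i]. /fadodsektazogane/ → fadodsektazogani.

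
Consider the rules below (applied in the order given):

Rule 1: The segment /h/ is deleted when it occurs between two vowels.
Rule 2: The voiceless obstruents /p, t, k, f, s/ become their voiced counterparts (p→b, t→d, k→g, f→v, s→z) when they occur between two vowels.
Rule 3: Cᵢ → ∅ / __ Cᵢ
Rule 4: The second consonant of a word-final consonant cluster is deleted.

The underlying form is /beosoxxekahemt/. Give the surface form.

Rule 1 (intervocalic h-deletion): /h/ occurs between vowels /a/ and /e/, so it deletes. /beosoxxekahemt/ → beosoxxekaemt.
Rule 2 (intervocalic voicing): /s/ is a voiceless obstruent between vowels /o/ and /o/, so it voices to [z]. /k/ is a voiceless obstruent between vowels /e/ and /a/, so it voices to [g]. /beosoxxekaemt/ → beozoxxegaemt.
Rule 3 (degemination): /xx/ is a geminate; the first /x/ deletes. /beozoxxegaemt/ → beozoxegaemt.
Rule 4 (final cluster simplification): /t/ is the second consonant of a word-final cluster /mt/, so it deletes. /beozoxegaemt/ → beozoxegaem.

beozoxegaem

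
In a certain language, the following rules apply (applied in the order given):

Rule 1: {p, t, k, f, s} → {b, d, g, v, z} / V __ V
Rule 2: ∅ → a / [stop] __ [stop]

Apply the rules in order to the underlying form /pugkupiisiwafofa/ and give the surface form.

pugakubiiziwavova

Rule 1 (intervocalic voicing): /p/ is a voiceless obstruent between vowels /u/ and /i/, so it voices to [b]. /s/ is a voiceless obstruent between vowels /i/ and /i/, so it voices to [z]. /f/ is a voiceless obstruent between vowels /a/ and /o/, so it voices to [v]. /f/ is a voiceless obstruent between vowels /o/ and /a/, so it voices to [v]. /pugkupiisiwafofa/ → pugkubiiziwavova.
Rule 2 (stop-cluster a-epenthesis): /g/ and /k/ form a stop–stop cluster, so [a] is inserted between them. /pugkubiiziwavova/ → pugakubiiziwavova.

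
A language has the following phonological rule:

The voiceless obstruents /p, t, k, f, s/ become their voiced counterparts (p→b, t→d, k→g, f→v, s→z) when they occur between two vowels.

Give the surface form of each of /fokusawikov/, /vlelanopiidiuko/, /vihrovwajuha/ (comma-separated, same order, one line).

foguzawigov, vlelanobiidiugo, vihrovwajuha

/fokusawikov/: /k/ is a voiceless obstruent between vowels /o/ and /u/, so it voices to [g]. /s/ is a voiceless obstruent between vowels /u/ and /a/, so it voices to [z]. /k/ is a voiceless obstruent between vowels /i/ and /o/, so it voices to [g]. → [foguzawigov].
/vlelanopiidiuko/: /p/ is a voiceless obstruent between vowels /o/ and /i/, so it voices to [b]. /k/ is a voiceless obstruent between vowels /u/ and /o/, so it voices to [g]. → [vlelanobiidiugo].
/vihrovwajuha/: the rule's environment is not met; surfaces unchanged as [vihrovwajuha].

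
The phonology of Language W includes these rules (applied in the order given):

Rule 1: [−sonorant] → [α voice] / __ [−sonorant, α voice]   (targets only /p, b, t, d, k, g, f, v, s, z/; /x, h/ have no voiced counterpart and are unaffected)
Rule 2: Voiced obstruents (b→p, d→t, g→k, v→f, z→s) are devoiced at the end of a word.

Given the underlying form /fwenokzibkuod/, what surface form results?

Rule 1 (regressive voicing assimilation): /k/ precedes the voiced obstruent /z/, so it voices to [g] by assimilation. /b/ precedes the voiceless obstruent /k/, so it devoices to [p] by assimilation. /fwenokzibkuod/ → fwenogzipkuod.
Rule 2 (final devoicing): /d/ is a voiced obstruent in word-final position, so it devoices to [t]. /fwenogzipkuod/ → fwenogzipkuot.

fwenogzipkuot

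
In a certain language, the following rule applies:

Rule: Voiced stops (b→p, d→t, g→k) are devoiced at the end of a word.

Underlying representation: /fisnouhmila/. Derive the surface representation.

fisnouhmila

No segment of /fisnouhmila/ meets the structural description of the rule, so the form surfaces unchanged.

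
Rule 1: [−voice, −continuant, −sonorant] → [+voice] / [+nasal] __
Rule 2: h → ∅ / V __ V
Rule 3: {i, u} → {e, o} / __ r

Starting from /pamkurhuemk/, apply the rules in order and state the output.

pamgorhuemg

Rule 1 (post-nasal voicing): /k/ is a voiceless stop immediately after the nasal /m/, so it voices to [g]. /k/ is a voiceless stop immediately after the nasal /m/, so it voices to [g]. /pamkurhuemk/ → pamgurhuemg.
Rule 2 (intervocalic h-deletion): no segment meets the environment; /pamgurhuemg/ is unchanged.
Rule 3 (pre-rhotic lowering): /u/ is a high vowel immediately before /r/, so it lowers to [o]. /pamgurhuemg/ → pamgorhuemg.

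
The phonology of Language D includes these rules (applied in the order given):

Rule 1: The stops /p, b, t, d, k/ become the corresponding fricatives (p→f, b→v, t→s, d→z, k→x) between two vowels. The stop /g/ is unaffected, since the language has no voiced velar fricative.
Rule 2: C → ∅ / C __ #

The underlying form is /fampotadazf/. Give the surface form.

famposazaz

Rule 1 (intervocalic spirantization): /t/ is a stop between vowels /o/ and /a/, so it spirantizes to the fricative [s]. /d/ is a stop between vowels /a/ and /a/, so it spirantizes to the fricative [z]. /fampotadazf/ → famposazazf.
Rule 2 (final cluster simplification): /f/ is the second consonant of a word-final cluster /zf/, so it deletes. /famposazazf/ → famposazaz.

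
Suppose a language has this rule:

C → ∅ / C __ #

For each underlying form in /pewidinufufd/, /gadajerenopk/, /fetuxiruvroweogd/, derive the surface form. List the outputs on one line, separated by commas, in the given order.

/pewidinufufd/: /d/ is the second consonant of a word-final cluster /fd/, so it deletes. → [pewidinufuf].
/gadajerenopk/: /k/ is the second consonant of a word-final cluster /pk/, so it deletes. → [gadajerenop].
/fetuxiruvroweogd/: /d/ is the second consonant of a word-final cluster /gd/, so it deletes. → [fetuxiruvroweog].

pewidinufuf, gadajerenop, fetuxiruvroweog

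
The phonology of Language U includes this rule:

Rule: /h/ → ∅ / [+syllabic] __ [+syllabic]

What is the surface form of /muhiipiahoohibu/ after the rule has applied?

muiipiaooibu

/h/ occurs between vowels /u/ and /i/, so it deletes.
/h/ occurs between vowels /a/ and /o/, so it deletes.
/h/ occurs between vowels /o/ and /i/, so it deletes.
Surface form: [muiipiaooibu].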